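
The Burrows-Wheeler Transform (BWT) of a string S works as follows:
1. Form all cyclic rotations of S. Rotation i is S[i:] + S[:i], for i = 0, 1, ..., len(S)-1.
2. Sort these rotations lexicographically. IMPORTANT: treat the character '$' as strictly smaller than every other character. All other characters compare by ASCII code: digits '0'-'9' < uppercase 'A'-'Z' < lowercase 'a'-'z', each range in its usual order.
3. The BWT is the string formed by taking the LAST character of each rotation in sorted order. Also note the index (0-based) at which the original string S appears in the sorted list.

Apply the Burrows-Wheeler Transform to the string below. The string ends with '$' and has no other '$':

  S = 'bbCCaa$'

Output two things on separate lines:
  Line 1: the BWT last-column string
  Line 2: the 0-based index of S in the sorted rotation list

Answer: abCaCb$
6

Derivation:
All 7 rotations (rotation i = S[i:]+S[:i]):
  rot[0] = bbCCaa$
  rot[1] = bCCaa$b
  rot[2] = CCaa$bb
  rot[3] = Caa$bbC
  rot[4] = aa$bbCC
  rot[5] = a$bbCCa
  rot[6] = $bbCCaa
Sorted (with $ < everything):
  sorted[0] = $bbCCaa  (last char: 'a')
  sorted[1] = CCaa$bb  (last char: 'b')
  sorted[2] = Caa$bbC  (last char: 'C')
  sorted[3] = a$bbCCa  (last char: 'a')
  sorted[4] = aa$bbCC  (last char: 'C')
  sorted[5] = bCCaa$b  (last char: 'b')
  sorted[6] = bbCCaa$  (last char: '$')
Last column: abCaCb$
Original string S is at sorted index 6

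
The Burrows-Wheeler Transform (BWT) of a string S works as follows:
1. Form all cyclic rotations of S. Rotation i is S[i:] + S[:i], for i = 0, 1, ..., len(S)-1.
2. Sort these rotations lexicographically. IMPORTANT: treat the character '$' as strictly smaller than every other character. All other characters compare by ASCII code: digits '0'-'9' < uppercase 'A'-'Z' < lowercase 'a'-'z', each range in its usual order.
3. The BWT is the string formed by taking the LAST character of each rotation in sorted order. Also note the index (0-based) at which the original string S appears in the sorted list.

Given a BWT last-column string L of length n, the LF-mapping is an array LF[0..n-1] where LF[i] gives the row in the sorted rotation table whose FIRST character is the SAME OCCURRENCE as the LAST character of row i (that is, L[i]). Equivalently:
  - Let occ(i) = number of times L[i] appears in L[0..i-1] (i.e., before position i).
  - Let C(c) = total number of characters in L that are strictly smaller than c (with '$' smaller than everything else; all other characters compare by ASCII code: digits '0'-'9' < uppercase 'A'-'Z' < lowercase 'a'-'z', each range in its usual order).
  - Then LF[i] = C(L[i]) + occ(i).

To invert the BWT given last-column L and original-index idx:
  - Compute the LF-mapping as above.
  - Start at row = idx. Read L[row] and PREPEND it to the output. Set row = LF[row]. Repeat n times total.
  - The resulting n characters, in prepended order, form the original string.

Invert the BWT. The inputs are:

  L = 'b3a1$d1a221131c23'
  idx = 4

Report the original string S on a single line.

LF mapping: 14 9 12 1 0 16 2 13 6 7 3 4 10 5 15 8 11
Walk LF starting at row 4, prepending L[row]:
  step 1: row=4, L[4]='$', prepend. Next row=LF[4]=0
  step 2: row=0, L[0]='b', prepend. Next row=LF[0]=14
  step 3: row=14, L[14]='c', prepend. Next row=LF[14]=15
  step 4: row=15, L[15]='2', prepend. Next row=LF[15]=8
  step 5: row=8, L[8]='2', prepend. Next row=LF[8]=6
  step 6: row=6, L[6]='1', prepend. Next row=LF[6]=2
  step 7: row=2, L[2]='a', prepend. Next row=LF[2]=12
  step 8: row=12, L[12]='3', prepend. Next row=LF[12]=10
  step 9: row=10, L[10]='1', prepend. Next row=LF[10]=3
  step 10: row=3, L[3]='1', prepend. Next row=LF[3]=1
  step 11: row=1, L[1]='3', prepend. Next row=LF[1]=9
  step 12: row=9, L[9]='2', prepend. Next row=LF[9]=7
  step 13: row=7, L[7]='a', prepend. Next row=LF[7]=13
  step 14: row=13, L[13]='1', prepend. Next row=LF[13]=5
  step 15: row=5, L[5]='d', prepend. Next row=LF[5]=16
  step 16: row=16, L[16]='3', prepend. Next row=LF[16]=11
  step 17: row=11, L[11]='1', prepend. Next row=LF[11]=4
Reversed output: 13d1a23113a122cb$

Answer: 13d1a23113a122cb$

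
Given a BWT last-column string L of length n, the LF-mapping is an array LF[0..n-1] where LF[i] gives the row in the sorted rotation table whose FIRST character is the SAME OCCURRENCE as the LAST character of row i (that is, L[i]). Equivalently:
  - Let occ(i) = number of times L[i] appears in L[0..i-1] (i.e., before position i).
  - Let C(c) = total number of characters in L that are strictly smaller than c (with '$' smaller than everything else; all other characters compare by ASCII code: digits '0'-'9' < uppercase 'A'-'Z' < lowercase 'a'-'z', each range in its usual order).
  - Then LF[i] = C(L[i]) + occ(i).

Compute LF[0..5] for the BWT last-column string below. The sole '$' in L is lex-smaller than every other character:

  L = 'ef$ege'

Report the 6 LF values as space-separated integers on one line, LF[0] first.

Char counts: '$':1, 'e':3, 'f':1, 'g':1
C (first-col start): C('$')=0, C('e')=1, C('f')=4, C('g')=5
L[0]='e': occ=0, LF[0]=C('e')+0=1+0=1
L[1]='f': occ=0, LF[1]=C('f')+0=4+0=4
L[2]='$': occ=0, LF[2]=C('$')+0=0+0=0
L[3]='e': occ=1, LF[3]=C('e')+1=1+1=2
L[4]='g': occ=0, LF[4]=C('g')+0=5+0=5
L[5]='e': occ=2, LF[5]=C('e')+2=1+2=3

Answer: 1 4 0 2 5 3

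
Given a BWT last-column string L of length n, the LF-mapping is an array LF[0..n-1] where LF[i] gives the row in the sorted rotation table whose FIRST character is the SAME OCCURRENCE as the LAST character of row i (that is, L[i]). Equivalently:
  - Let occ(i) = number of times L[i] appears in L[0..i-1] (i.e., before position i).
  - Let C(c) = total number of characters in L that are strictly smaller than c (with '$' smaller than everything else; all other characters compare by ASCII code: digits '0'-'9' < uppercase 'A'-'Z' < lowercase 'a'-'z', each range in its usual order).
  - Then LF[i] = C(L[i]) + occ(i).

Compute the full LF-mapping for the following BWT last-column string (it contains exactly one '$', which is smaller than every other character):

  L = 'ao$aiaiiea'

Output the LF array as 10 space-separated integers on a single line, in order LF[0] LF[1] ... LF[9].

Answer: 1 9 0 2 6 3 7 8 5 4

Derivation:
Char counts: '$':1, 'a':4, 'e':1, 'i':3, 'o':1
C (first-col start): C('$')=0, C('a')=1, C('e')=5, C('i')=6, C('o')=9
L[0]='a': occ=0, LF[0]=C('a')+0=1+0=1
L[1]='o': occ=0, LF[1]=C('o')+0=9+0=9
L[2]='$': occ=0, LF[2]=C('$')+0=0+0=0
L[3]='a': occ=1, LF[3]=C('a')+1=1+1=2
L[4]='i': occ=0, LF[4]=C('i')+0=6+0=6
L[5]='a': occ=2, LF[5]=C('a')+2=1+2=3
L[6]='i': occ=1, LF[6]=C('i')+1=6+1=7
L[7]='i': occ=2, LF[7]=C('i')+2=6+2=8
L[8]='e': occ=0, LF[8]=C('e')+0=5+0=5
L[9]='a': occ=3, LF[9]=C('a')+3=1+3=4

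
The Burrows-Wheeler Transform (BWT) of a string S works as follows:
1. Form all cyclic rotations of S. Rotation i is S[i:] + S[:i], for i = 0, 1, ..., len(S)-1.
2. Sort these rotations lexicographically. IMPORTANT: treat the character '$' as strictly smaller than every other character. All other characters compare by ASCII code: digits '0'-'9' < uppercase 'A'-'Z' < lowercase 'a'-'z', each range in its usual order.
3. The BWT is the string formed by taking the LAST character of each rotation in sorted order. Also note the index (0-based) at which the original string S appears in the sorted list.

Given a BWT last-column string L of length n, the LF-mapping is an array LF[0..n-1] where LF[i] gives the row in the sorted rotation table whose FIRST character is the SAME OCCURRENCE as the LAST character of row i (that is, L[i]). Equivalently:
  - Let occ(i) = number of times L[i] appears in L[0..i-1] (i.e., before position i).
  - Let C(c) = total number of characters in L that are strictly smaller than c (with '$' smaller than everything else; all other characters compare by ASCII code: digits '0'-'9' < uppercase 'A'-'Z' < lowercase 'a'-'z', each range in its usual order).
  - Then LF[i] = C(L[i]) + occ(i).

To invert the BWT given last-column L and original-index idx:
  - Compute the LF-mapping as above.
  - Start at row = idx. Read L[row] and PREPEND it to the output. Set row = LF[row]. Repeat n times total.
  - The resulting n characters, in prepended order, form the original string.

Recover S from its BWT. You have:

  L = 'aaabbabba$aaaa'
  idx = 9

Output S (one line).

LF mapping: 1 2 3 10 11 4 12 13 5 0 6 7 8 9
Walk LF starting at row 9, prepending L[row]:
  step 1: row=9, L[9]='$', prepend. Next row=LF[9]=0
  step 2: row=0, L[0]='a', prepend. Next row=LF[0]=1
  step 3: row=1, L[1]='a', prepend. Next row=LF[1]=2
  step 4: row=2, L[2]='a', prepend. Next row=LF[2]=3
  step 5: row=3, L[3]='b', prepend. Next row=LF[3]=10
  step 6: row=10, L[10]='a', prepend. Next row=LF[10]=6
  step 7: row=6, L[6]='b', prepend. Next row=LF[6]=12
  step 8: row=12, L[12]='a', prepend. Next row=LF[12]=8
  step 9: row=8, L[8]='a', prepend. Next row=LF[8]=5
  step 10: row=5, L[5]='a', prepend. Next row=LF[5]=4
  step 11: row=4, L[4]='b', prepend. Next row=LF[4]=11
  step 12: row=11, L[11]='a', prepend. Next row=LF[11]=7
  step 13: row=7, L[7]='b', prepend. Next row=LF[7]=13
  step 14: row=13, L[13]='a', prepend. Next row=LF[13]=9
Reversed output: ababaaababaaa$

Answer: ababaaababaaa$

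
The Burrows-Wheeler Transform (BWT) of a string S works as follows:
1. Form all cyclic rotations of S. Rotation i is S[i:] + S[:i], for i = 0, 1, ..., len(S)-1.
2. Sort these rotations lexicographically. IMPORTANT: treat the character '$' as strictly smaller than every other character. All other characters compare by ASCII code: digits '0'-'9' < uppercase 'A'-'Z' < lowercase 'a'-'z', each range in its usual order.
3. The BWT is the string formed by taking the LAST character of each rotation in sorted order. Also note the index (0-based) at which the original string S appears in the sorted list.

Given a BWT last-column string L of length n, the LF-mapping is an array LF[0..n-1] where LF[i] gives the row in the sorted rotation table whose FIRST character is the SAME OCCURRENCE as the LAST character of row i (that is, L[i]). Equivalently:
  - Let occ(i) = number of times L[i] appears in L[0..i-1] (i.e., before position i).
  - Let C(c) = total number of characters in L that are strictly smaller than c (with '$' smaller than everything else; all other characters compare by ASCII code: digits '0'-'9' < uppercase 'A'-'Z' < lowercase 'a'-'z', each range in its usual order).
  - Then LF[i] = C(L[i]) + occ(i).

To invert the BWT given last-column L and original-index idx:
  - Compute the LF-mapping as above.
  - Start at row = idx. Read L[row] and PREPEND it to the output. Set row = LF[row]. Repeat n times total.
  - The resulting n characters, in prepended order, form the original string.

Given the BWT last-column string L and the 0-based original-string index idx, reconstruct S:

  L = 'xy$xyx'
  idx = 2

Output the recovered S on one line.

Answer: xxyyx$

Derivation:
LF mapping: 1 4 0 2 5 3
Walk LF starting at row 2, prepending L[row]:
  step 1: row=2, L[2]='$', prepend. Next row=LF[2]=0
  step 2: row=0, L[0]='x', prepend. Next row=LF[0]=1
  step 3: row=1, L[1]='y', prepend. Next row=LF[1]=4
  step 4: row=4, L[4]='y', prepend. Next row=LF[4]=5
  step 5: row=5, L[5]='x', prepend. Next row=LF[5]=3
  step 6: row=3, L[3]='x', prepend. Next row=LF[3]=2
Reversed output: xxyyx$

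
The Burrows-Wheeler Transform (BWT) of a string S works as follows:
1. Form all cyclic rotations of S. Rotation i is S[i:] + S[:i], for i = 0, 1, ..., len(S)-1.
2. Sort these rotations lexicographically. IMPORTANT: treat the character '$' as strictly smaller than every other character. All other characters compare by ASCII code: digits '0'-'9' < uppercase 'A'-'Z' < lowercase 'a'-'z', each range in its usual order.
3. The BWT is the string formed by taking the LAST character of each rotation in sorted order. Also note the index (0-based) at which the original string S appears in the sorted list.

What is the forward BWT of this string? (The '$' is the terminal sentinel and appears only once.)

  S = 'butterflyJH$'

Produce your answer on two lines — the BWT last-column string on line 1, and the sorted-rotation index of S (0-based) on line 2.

Answer: HJy$trfetubl
3

Derivation:
All 12 rotations (rotation i = S[i:]+S[:i]):
  rot[0] = butterflyJH$
  rot[1] = utterflyJH$b
  rot[2] = tterflyJH$bu
  rot[3] = terflyJH$but
  rot[4] = erflyJH$butt
  rot[5] = rflyJH$butte
  rot[6] = flyJH$butter
  rot[7] = lyJH$butterf
  rot[8] = yJH$butterfl
  rot[9] = JH$butterfly
  rot[10] = H$butterflyJ
  rot[11] = $butterflyJH
Sorted (with $ < everything):
  sorted[0] = $butterflyJH  (last char: 'H')
  sorted[1] = H$butterflyJ  (last char: 'J')
  sorted[2] = JH$butterfly  (last char: 'y')
  sorted[3] = butterflyJH$  (last char: '$')
  sorted[4] = erflyJH$butt  (last char: 't')
  sorted[5] = flyJH$butter  (last char: 'r')
  sorted[6] = lyJH$butterf  (last char: 'f')
  sorted[7] = rflyJH$butte  (last char: 'e')
  sorted[8] = terflyJH$but  (last char: 't')
  sorted[9] = tterflyJH$bu  (last char: 'u')
  sorted[10] = utterflyJH$b  (last char: 'b')
  sorted[11] = yJH$butterfl  (last char: 'l')
Last column: HJy$trfetubl
Original string S is at sorted index 3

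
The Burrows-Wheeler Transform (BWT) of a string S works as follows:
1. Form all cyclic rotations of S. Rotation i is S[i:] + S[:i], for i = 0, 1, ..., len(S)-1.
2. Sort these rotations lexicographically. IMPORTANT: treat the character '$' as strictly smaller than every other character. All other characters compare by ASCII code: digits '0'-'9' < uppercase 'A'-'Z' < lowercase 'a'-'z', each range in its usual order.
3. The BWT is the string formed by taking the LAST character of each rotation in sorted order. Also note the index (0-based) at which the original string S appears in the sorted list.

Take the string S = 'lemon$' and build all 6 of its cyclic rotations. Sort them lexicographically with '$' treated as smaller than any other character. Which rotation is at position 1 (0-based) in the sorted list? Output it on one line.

Answer: emon$l

Derivation:
All 6 rotations (rotation i = S[i:]+S[:i]):
  rot[0] = lemon$
  rot[1] = emon$l
  rot[2] = mon$le
  rot[3] = on$lem
  rot[4] = n$lemo
  rot[5] = $lemon
Sorted (with $ < everything):
  sorted[0] = $lemon
  sorted[1] = emon$l
  sorted[2] = lemon$
  sorted[3] = mon$le
  sorted[4] = n$lemo
  sorted[5] = on$lem
sorted[1] = emon$l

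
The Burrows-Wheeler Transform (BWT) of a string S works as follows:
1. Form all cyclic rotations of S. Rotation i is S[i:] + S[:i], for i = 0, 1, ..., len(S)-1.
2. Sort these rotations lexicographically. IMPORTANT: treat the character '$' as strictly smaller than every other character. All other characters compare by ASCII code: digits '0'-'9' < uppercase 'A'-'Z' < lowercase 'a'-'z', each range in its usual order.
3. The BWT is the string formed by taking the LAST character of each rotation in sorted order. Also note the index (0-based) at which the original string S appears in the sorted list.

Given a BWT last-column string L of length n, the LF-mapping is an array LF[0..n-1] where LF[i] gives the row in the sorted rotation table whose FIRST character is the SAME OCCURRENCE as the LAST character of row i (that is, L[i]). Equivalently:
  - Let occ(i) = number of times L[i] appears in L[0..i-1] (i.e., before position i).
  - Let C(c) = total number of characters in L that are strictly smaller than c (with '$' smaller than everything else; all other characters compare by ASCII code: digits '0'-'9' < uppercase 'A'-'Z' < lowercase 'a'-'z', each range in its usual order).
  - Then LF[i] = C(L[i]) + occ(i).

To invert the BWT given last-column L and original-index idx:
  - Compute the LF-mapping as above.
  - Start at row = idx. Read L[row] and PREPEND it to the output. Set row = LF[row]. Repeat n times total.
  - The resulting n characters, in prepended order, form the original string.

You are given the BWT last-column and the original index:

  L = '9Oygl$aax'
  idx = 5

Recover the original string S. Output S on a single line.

Answer: galaxyO9$

Derivation:
LF mapping: 1 2 8 5 6 0 3 4 7
Walk LF starting at row 5, prepending L[row]:
  step 1: row=5, L[5]='$', prepend. Next row=LF[5]=0
  step 2: row=0, L[0]='9', prepend. Next row=LF[0]=1
  step 3: row=1, L[1]='O', prepend. Next row=LF[1]=2
  step 4: row=2, L[2]='y', prepend. Next row=LF[2]=8
  step 5: row=8, L[8]='x', prepend. Next row=LF[8]=7
  step 6: row=7, L[7]='a', prepend. Next row=LF[7]=4
  step 7: row=4, L[4]='l', prepend. Next row=LF[4]=6
  step 8: row=6, L[6]='a', prepend. Next row=LF[6]=3
  step 9: row=3, L[3]='g', prepend. Next row=LF[3]=5
Reversed output: galaxyO9$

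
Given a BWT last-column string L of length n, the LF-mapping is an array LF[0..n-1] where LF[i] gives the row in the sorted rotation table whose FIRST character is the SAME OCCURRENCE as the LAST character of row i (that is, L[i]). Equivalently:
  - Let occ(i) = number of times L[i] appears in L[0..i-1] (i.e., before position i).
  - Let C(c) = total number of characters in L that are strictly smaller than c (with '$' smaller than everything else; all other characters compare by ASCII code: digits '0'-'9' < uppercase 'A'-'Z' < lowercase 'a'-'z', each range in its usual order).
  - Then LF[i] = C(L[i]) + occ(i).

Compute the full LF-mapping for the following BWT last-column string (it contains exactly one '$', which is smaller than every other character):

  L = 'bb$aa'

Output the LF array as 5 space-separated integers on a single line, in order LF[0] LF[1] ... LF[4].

Answer: 3 4 0 1 2

Derivation:
Char counts: '$':1, 'a':2, 'b':2
C (first-col start): C('$')=0, C('a')=1, C('b')=3
L[0]='b': occ=0, LF[0]=C('b')+0=3+0=3
L[1]='b': occ=1, LF[1]=C('b')+1=3+1=4
L[2]='$': occ=0, LF[2]=C('$')+0=0+0=0
L[3]='a': occ=0, LF[3]=C('a')+0=1+0=1
L[4]='a': occ=1, LF[4]=C('a')+1=1+1=2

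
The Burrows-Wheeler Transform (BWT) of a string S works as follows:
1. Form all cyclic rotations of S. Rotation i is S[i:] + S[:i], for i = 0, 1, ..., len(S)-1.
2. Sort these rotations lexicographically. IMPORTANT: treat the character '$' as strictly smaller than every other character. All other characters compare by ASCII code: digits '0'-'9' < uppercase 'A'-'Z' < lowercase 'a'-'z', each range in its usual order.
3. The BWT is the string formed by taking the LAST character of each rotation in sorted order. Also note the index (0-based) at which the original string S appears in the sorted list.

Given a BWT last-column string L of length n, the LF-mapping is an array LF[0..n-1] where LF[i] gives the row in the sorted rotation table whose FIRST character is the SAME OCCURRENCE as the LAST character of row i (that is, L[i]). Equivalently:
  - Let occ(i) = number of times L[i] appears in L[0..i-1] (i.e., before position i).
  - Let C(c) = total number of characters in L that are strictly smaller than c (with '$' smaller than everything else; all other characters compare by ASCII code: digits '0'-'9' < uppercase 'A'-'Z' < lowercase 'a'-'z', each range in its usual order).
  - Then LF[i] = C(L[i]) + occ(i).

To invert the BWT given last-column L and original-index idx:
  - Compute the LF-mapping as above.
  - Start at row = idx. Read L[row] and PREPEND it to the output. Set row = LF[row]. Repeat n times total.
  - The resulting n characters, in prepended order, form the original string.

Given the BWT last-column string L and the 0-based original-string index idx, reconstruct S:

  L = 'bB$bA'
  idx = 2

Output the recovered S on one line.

LF mapping: 3 2 0 4 1
Walk LF starting at row 2, prepending L[row]:
  step 1: row=2, L[2]='$', prepend. Next row=LF[2]=0
  step 2: row=0, L[0]='b', prepend. Next row=LF[0]=3
  step 3: row=3, L[3]='b', prepend. Next row=LF[3]=4
  step 4: row=4, L[4]='A', prepend. Next row=LF[4]=1
  step 5: row=1, L[1]='B', prepend. Next row=LF[1]=2
Reversed output: BAbb$

Answer: BAbb$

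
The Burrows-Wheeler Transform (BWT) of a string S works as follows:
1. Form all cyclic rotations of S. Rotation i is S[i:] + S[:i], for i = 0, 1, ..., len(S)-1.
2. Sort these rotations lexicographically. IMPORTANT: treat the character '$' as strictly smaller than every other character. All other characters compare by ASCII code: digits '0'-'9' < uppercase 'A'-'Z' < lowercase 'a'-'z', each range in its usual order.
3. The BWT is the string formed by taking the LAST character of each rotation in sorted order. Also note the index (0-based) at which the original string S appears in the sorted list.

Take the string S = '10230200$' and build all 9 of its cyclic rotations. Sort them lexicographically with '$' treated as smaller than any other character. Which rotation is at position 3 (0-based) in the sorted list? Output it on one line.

All 9 rotations (rotation i = S[i:]+S[:i]):
  rot[0] = 10230200$
  rot[1] = 0230200$1
  rot[2] = 230200$10
  rot[3] = 30200$102
  rot[4] = 0200$1023
  rot[5] = 200$10230
  rot[6] = 00$102302
  rot[7] = 0$1023020
  rot[8] = $10230200
Sorted (with $ < everything):
  sorted[0] = $10230200
  sorted[1] = 0$1023020
  sorted[2] = 00$102302
  sorted[3] = 0200$1023
  sorted[4] = 0230200$1
  sorted[5] = 10230200$
  sorted[6] = 200$10230
  sorted[7] = 230200$10
  sorted[8] = 30200$102
sorted[3] = 0200$1023

Answer: 0200$1023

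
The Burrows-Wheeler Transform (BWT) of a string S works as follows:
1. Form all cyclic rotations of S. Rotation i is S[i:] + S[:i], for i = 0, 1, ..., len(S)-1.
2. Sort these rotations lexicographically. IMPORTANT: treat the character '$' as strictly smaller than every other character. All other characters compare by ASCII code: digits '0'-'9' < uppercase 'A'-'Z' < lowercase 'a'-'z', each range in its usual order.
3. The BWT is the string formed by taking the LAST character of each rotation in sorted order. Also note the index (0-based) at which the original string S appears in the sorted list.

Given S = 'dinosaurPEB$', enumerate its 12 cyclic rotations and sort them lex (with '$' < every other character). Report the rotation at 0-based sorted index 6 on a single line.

Answer: inosaurPEB$d

Derivation:
All 12 rotations (rotation i = S[i:]+S[:i]):
  rot[0] = dinosaurPEB$
  rot[1] = inosaurPEB$d
  rot[2] = nosaurPEB$di
  rot[3] = osaurPEB$din
  rot[4] = saurPEB$dino
  rot[5] = aurPEB$dinos
  rot[6] = urPEB$dinosa
  rot[7] = rPEB$dinosau
  rot[8] = PEB$dinosaur
  rot[9] = EB$dinosaurP
  rot[10] = B$dinosaurPE
  rot[11] = $dinosaurPEB
Sorted (with $ < everything):
  sorted[0] = $dinosaurPEB
  sorted[1] = B$dinosaurPE
  sorted[2] = EB$dinosaurP
  sorted[3] = PEB$dinosaur
  sorted[4] = aurPEB$dinos
  sorted[5] = dinosaurPEB$
  sorted[6] = inosaurPEB$d
  sorted[7] = nosaurPEB$di
  sorted[8] = osaurPEB$din
  sorted[9] = rPEB$dinosau
  sorted[10] = saurPEB$dino
  sorted[11] = urPEB$dinosa
sorted[6] = inosaurPEB$d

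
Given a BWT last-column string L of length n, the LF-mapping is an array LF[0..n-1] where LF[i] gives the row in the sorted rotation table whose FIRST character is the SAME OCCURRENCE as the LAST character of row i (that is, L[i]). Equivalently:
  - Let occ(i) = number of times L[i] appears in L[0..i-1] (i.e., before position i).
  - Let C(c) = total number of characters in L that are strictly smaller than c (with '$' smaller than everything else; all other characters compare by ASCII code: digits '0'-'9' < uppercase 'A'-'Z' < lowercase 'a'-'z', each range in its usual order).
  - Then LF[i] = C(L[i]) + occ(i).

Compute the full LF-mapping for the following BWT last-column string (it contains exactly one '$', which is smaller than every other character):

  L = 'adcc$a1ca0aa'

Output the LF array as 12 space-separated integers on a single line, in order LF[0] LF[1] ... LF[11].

Answer: 3 11 8 9 0 4 2 10 5 1 6 7

Derivation:
Char counts: '$':1, '0':1, '1':1, 'a':5, 'c':3, 'd':1
C (first-col start): C('$')=0, C('0')=1, C('1')=2, C('a')=3, C('c')=8, C('d')=11
L[0]='a': occ=0, LF[0]=C('a')+0=3+0=3
L[1]='d': occ=0, LF[1]=C('d')+0=11+0=11
L[2]='c': occ=0, LF[2]=C('c')+0=8+0=8
L[3]='c': occ=1, LF[3]=C('c')+1=8+1=9
L[4]='$': occ=0, LF[4]=C('$')+0=0+0=0
L[5]='a': occ=1, LF[5]=C('a')+1=3+1=4
L[6]='1': occ=0, LF[6]=C('1')+0=2+0=2
L[7]='c': occ=2, LF[7]=C('c')+2=8+2=10
L[8]='a': occ=2, LF[8]=C('a')+2=3+2=5
L[9]='0': occ=0, LF[9]=C('0')+0=1+0=1
L[10]='a': occ=3, LF[10]=C('a')+3=3+3=6
L[11]='a': occ=4, LF[11]=C('a')+4=3+4=7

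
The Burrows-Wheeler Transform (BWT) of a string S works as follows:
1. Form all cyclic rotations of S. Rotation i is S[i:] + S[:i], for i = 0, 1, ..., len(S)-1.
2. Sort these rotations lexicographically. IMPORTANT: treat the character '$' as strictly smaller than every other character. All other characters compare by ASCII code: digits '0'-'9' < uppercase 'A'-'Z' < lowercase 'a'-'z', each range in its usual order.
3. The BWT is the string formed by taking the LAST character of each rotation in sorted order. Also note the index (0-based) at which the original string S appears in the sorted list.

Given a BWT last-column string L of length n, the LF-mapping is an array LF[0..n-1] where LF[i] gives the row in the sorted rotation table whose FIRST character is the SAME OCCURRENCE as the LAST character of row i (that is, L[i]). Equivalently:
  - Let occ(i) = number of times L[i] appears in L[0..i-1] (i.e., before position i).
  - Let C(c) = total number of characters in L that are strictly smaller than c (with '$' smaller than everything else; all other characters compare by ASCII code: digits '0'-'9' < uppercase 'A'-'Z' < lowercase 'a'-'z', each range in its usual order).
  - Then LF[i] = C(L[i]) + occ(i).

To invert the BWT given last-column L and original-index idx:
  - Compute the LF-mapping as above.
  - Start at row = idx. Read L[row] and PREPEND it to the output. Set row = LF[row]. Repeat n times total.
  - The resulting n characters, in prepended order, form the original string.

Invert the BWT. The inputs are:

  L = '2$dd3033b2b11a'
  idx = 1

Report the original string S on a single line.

Answer: 02ad1d1bb3332$

Derivation:
LF mapping: 4 0 12 13 6 1 7 8 10 5 11 2 3 9
Walk LF starting at row 1, prepending L[row]:
  step 1: row=1, L[1]='$', prepend. Next row=LF[1]=0
  step 2: row=0, L[0]='2', prepend. Next row=LF[0]=4
  step 3: row=4, L[4]='3', prepend. Next row=LF[4]=6
  step 4: row=6, L[6]='3', prepend. Next row=LF[6]=7
  step 5: row=7, L[7]='3', prepend. Next row=LF[7]=8
  step 6: row=8, L[8]='b', prepend. Next row=LF[8]=10
  step 7: row=10, L[10]='b', prepend. Next row=LF[10]=11
  step 8: row=11, L[11]='1', prepend. Next row=LF[11]=2
  step 9: row=2, L[2]='d', prepend. Next row=LF[2]=12
  step 10: row=12, L[12]='1', prepend. Next row=LF[12]=3
  step 11: row=3, L[3]='d', prepend. Next row=LF[3]=13
  step 12: row=13, L[13]='a', prepend. Next row=LF[13]=9
  step 13: row=9, L[9]='2', prepend. Next row=LF[9]=5
  step 14: row=5, L[5]='0', prepend. Next row=LF[5]=1
Reversed output: 02ad1d1bb3332$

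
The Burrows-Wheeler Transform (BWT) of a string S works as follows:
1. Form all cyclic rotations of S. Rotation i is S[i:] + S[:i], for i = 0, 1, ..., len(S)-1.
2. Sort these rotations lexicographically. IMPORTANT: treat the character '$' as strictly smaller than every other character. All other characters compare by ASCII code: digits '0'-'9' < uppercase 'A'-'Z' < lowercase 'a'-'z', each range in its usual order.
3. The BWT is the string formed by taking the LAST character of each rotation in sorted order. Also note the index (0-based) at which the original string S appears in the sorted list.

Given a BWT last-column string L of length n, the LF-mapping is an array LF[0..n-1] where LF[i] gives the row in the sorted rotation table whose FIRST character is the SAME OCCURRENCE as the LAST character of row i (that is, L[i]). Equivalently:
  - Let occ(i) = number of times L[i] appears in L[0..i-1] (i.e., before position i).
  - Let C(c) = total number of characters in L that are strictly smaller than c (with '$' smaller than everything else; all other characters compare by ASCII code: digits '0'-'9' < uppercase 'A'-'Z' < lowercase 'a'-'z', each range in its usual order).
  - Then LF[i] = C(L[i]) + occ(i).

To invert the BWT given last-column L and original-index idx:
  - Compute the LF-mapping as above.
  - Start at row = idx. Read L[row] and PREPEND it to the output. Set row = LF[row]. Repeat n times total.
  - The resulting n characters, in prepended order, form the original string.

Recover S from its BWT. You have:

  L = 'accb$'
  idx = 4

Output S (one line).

LF mapping: 1 3 4 2 0
Walk LF starting at row 4, prepending L[row]:
  step 1: row=4, L[4]='$', prepend. Next row=LF[4]=0
  step 2: row=0, L[0]='a', prepend. Next row=LF[0]=1
  step 3: row=1, L[1]='c', prepend. Next row=LF[1]=3
  step 4: row=3, L[3]='b', prepend. Next row=LF[3]=2
  step 5: row=2, L[2]='c', prepend. Next row=LF[2]=4
Reversed output: cbca$

Answer: cbca$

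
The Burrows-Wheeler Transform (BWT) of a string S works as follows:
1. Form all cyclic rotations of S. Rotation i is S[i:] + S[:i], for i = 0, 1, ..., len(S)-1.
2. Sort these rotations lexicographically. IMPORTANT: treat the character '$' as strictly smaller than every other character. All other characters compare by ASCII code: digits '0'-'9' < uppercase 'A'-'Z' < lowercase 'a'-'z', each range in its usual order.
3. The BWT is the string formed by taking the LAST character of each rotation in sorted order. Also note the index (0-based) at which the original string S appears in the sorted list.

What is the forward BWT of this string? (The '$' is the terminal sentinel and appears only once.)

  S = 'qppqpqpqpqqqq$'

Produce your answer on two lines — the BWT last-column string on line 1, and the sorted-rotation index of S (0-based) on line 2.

All 14 rotations (rotation i = S[i:]+S[:i]):
  rot[0] = qppqpqpqpqqqq$
  rot[1] = ppqpqpqpqqqq$q
  rot[2] = pqpqpqpqqqq$qp
  rot[3] = qpqpqpqqqq$qpp
  rot[4] = pqpqpqqqq$qppq
  rot[5] = qpqpqqqq$qppqp
  rot[6] = pqpqqqq$qppqpq
  rot[7] = qpqqqq$qppqpqp
  rot[8] = pqqqq$qppqpqpq
  rot[9] = qqqq$qppqpqpqp
  rot[10] = qqq$qppqpqpqpq
  rot[11] = qq$qppqpqpqpqq
  rot[12] = q$qppqpqpqpqqq
  rot[13] = $qppqpqpqpqqqq
Sorted (with $ < everything):
  sorted[0] = $qppqpqpqpqqqq  (last char: 'q')
  sorted[1] = ppqpqpqpqqqq$q  (last char: 'q')
  sorted[2] = pqpqpqpqqqq$qp  (last char: 'p')
  sorted[3] = pqpqpqqqq$qppq  (last char: 'q')
  sorted[4] = pqpqqqq$qppqpq  (last char: 'q')
  sorted[5] = pqqqq$qppqpqpq  (last char: 'q')
  sorted[6] = q$qppqpqpqpqqq  (last char: 'q')
  sorted[7] = qppqpqpqpqqqq$  (last char: '$')
  sorted[8] = qpqpqpqqqq$qpp  (last char: 'p')
  sorted[9] = qpqpqqqq$qppqp  (last char: 'p')
  sorted[10] = qpqqqq$qppqpqp  (last char: 'p')
  sorted[11] = qq$qppqpqpqpqq  (last char: 'q')
  sorted[12] = qqq$qppqpqpqpq  (last char: 'q')
  sorted[13] = qqqq$qppqpqpqp  (last char: 'p')
Last column: qqpqqqq$pppqqp
Original string S is at sorted index 7

Answer: qqpqqqq$pppqqp
7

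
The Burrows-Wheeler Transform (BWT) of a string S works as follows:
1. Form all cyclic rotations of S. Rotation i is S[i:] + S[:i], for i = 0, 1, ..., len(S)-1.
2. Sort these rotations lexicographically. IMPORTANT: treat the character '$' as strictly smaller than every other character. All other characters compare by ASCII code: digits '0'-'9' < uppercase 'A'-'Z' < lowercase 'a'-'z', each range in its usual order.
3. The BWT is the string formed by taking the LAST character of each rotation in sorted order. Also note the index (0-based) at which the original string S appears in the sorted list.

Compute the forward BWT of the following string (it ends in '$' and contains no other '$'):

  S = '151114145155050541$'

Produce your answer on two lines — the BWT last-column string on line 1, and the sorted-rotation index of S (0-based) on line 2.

Answer: 15545114$5511501401
8

Derivation:
All 19 rotations (rotation i = S[i:]+S[:i]):
  rot[0] = 151114145155050541$
  rot[1] = 51114145155050541$1
  rot[2] = 1114145155050541$15
  rot[3] = 114145155050541$151
  rot[4] = 14145155050541$1511
  rot[5] = 4145155050541$15111
  rot[6] = 145155050541$151114
  rot[7] = 45155050541$1511141
  rot[8] = 5155050541$15111414
  rot[9] = 155050541$151114145
  rot[10] = 55050541$1511141451
  rot[11] = 5050541$15111414515
  rot[12] = 050541$151114145155
  rot[13] = 50541$1511141451550
  rot[14] = 0541$15111414515505
  rot[15] = 541$151114145155050
  rot[16] = 41$1511141451550505
  rot[17] = 1$15111414515505054
  rot[18] = $151114145155050541
Sorted (with $ < everything):
  sorted[0] = $151114145155050541  (last char: '1')
  sorted[1] = 050541$151114145155  (last char: '5')
  sorted[2] = 0541$15111414515505  (last char: '5')
  sorted[3] = 1$15111414515505054  (last char: '4')
  sorted[4] = 1114145155050541$15  (last char: '5')
  sorted[5] = 114145155050541$151  (last char: '1')
  sorted[6] = 14145155050541$1511  (last char: '1')
  sorted[7] = 145155050541$151114  (last char: '4')
  sorted[8] = 151114145155050541$  (last char: '$')
  sorted[9] = 155050541$151114145  (last char: '5')
  sorted[10] = 41$1511141451550505  (last char: '5')
  sorted[11] = 4145155050541$15111  (last char: '1')
  sorted[12] = 45155050541$1511141  (last char: '1')
  sorted[13] = 5050541$15111414515  (last char: '5')
  sorted[14] = 50541$1511141451550  (last char: '0')
  sorted[15] = 51114145155050541$1  (last char: '1')
  sorted[16] = 5155050541$15111414  (last char: '4')
  sorted[17] = 541$151114145155050  (last char: '0')
  sorted[18] = 55050541$1511141451  (last char: '1')
Last column: 15545114$5511501401
Original string S is at sorted index 8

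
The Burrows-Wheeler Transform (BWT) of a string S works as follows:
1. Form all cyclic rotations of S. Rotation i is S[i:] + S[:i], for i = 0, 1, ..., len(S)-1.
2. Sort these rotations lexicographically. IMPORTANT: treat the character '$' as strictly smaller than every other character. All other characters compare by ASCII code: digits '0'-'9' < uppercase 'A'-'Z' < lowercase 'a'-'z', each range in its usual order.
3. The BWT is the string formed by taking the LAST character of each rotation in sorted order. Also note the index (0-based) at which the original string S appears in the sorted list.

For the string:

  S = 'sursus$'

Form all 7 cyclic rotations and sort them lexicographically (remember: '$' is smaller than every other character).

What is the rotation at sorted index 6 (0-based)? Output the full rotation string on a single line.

All 7 rotations (rotation i = S[i:]+S[:i]):
  rot[0] = sursus$
  rot[1] = ursus$s
  rot[2] = rsus$su
  rot[3] = sus$sur
  rot[4] = us$surs
  rot[5] = s$sursu
  rot[6] = $sursus
Sorted (with $ < everything):
  sorted[0] = $sursus
  sorted[1] = rsus$su
  sorted[2] = s$sursu
  sorted[3] = sursus$
  sorted[4] = sus$sur
  sorted[5] = ursus$s
  sorted[6] = us$surs
sorted[6] = us$surs

Answer: us$surs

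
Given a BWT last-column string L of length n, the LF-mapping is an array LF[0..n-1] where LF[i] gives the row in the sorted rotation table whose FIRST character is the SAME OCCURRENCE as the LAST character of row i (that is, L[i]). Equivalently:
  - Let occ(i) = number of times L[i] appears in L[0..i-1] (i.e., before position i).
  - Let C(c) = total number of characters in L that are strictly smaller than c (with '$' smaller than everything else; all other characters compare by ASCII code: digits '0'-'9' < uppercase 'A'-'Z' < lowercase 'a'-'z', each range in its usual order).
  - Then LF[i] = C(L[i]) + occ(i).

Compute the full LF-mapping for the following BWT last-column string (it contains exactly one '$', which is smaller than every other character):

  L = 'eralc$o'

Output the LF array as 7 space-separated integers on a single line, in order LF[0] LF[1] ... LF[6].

Char counts: '$':1, 'a':1, 'c':1, 'e':1, 'l':1, 'o':1, 'r':1
C (first-col start): C('$')=0, C('a')=1, C('c')=2, C('e')=3, C('l')=4, C('o')=5, C('r')=6
L[0]='e': occ=0, LF[0]=C('e')+0=3+0=3
L[1]='r': occ=0, LF[1]=C('r')+0=6+0=6
L[2]='a': occ=0, LF[2]=C('a')+0=1+0=1
L[3]='l': occ=0, LF[3]=C('l')+0=4+0=4
L[4]='c': occ=0, LF[4]=C('c')+0=2+0=2
L[5]='$': occ=0, LF[5]=C('$')+0=0+0=0
L[6]='o': occ=0, LF[6]=C('o')+0=5+0=5

Answer: 3 6 1 4 2 0 5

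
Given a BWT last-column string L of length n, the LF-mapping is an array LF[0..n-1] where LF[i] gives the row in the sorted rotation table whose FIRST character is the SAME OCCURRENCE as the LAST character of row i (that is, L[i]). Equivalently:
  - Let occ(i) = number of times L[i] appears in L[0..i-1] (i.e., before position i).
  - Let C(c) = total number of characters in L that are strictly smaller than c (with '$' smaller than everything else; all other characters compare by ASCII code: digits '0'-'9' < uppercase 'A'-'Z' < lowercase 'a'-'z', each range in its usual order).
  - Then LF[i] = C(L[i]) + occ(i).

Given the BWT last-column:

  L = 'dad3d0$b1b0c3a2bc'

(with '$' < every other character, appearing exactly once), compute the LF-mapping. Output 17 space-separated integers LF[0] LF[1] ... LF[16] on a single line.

Answer: 14 7 15 5 16 1 0 9 3 10 2 12 6 8 4 11 13

Derivation:
Char counts: '$':1, '0':2, '1':1, '2':1, '3':2, 'a':2, 'b':3, 'c':2, 'd':3
C (first-col start): C('$')=0, C('0')=1, C('1')=3, C('2')=4, C('3')=5, C('a')=7, C('b')=9, C('c')=12, C('d')=14
L[0]='d': occ=0, LF[0]=C('d')+0=14+0=14
L[1]='a': occ=0, LF[1]=C('a')+0=7+0=7
L[2]='d': occ=1, LF[2]=C('d')+1=14+1=15
L[3]='3': occ=0, LF[3]=C('3')+0=5+0=5
L[4]='d': occ=2, LF[4]=C('d')+2=14+2=16
L[5]='0': occ=0, LF[5]=C('0')+0=1+0=1
L[6]='$': occ=0, LF[6]=C('$')+0=0+0=0
L[7]='b': occ=0, LF[7]=C('b')+0=9+0=9
L[8]='1': occ=0, LF[8]=C('1')+0=3+0=3
L[9]='b': occ=1, LF[9]=C('b')+1=9+1=10
L[10]='0': occ=1, LF[10]=C('0')+1=1+1=2
L[11]='c': occ=0, LF[11]=C('c')+0=12+0=12
L[12]='3': occ=1, LF[12]=C('3')+1=5+1=6
L[13]='a': occ=1, LF[13]=C('a')+1=7+1=8
L[14]='2': occ=0, LF[14]=C('2')+0=4+0=4
L[15]='b': occ=2, LF[15]=C('b')+2=9+2=11
L[16]='c': occ=1, LF[16]=C('c')+1=12+1=13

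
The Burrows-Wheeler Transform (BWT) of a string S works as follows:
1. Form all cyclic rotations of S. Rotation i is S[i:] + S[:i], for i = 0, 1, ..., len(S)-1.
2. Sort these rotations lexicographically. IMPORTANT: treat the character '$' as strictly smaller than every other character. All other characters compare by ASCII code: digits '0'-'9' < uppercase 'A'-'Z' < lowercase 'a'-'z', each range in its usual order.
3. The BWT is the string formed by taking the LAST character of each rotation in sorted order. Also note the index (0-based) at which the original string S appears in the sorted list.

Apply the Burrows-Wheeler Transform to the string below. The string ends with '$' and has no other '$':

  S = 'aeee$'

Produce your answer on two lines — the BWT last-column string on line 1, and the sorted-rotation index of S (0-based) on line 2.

Answer: e$eea
1

Derivation:
All 5 rotations (rotation i = S[i:]+S[:i]):
  rot[0] = aeee$
  rot[1] = eee$a
  rot[2] = ee$ae
  rot[3] = e$aee
  rot[4] = $aeee
Sorted (with $ < everything):
  sorted[0] = $aeee  (last char: 'e')
  sorted[1] = aeee$  (last char: '$')
  sorted[2] = e$aee  (last char: 'e')
  sorted[3] = ee$ae  (last char: 'e')
  sorted[4] = eee$a  (last char: 'a')
Last column: e$eea
Original string S is at sorted index 1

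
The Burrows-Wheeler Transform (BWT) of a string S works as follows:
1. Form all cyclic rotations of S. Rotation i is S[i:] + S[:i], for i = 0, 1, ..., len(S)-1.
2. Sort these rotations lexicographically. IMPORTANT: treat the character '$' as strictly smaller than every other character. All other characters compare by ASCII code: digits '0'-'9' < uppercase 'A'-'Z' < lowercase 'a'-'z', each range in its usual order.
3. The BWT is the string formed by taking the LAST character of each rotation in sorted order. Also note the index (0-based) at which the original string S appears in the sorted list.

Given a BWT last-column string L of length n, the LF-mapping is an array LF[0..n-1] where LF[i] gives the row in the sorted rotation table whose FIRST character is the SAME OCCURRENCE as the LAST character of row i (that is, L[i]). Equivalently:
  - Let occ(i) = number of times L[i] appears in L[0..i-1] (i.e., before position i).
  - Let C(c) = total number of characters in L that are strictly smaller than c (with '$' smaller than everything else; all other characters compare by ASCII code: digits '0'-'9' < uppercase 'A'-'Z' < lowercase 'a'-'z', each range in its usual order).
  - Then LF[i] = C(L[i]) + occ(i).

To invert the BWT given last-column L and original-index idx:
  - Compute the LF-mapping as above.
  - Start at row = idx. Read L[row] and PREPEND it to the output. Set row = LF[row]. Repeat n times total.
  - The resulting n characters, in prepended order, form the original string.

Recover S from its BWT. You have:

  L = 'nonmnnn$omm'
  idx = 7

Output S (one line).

Answer: nnmommonnn$

Derivation:
LF mapping: 4 9 5 1 6 7 8 0 10 2 3
Walk LF starting at row 7, prepending L[row]:
  step 1: row=7, L[7]='$', prepend. Next row=LF[7]=0
  step 2: row=0, L[0]='n', prepend. Next row=LF[0]=4
  step 3: row=4, L[4]='n', prepend. Next row=LF[4]=6
  step 4: row=6, L[6]='n', prepend. Next row=LF[6]=8
  step 5: row=8, L[8]='o', prepend. Next row=LF[8]=10
  step 6: row=10, L[10]='m', prepend. Next row=LF[10]=3
  step 7: row=3, L[3]='m', prepend. Next row=LF[3]=1
  step 8: row=1, L[1]='o', prepend. Next row=LF[1]=9
  step 9: row=9, L[9]='m', prepend. Next row=LF[9]=2
  step 10: row=2, L[2]='n', prepend. Next row=LF[2]=5
  step 11: row=5, L[5]='n', prepend. Next row=LF[5]=7
Reversed output: nnmommonnn$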